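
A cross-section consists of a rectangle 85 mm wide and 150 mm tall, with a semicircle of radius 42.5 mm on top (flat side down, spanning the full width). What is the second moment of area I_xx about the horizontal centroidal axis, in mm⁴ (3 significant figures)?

Break the section into simple shapes (no overlaps), measuring from the bottom-left corner of the bounding box.
Rectangular body: 85 × 150, A = 12 750 mm², y = 75 mm, Ī = 23 906 250 mm⁴.
Semicircular cap: semicircle r = 42.5, A = 2837.3 mm², y = 168.04 mm, Ī = 358 086 mm⁴.
Centroid: ȳ = ΣA·y / ΣA = 91.935 mm.
Transfer each piece to the horizontal centroidal axis using Ī + A·d² with d = y − 91.935:
  rectangular body: d = -16.935 mm → contributes +27 562 899 mm⁴
  semicircular cap: d = 76.103 mm → contributes +16 790 285 mm⁴
Total I = 44 353 184 mm⁴.

I_xx ≈ 4.44 × 10⁷ mm⁴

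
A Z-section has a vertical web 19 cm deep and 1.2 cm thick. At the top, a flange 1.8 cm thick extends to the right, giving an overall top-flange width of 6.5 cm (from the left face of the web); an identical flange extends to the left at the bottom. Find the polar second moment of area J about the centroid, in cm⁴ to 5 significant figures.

Break the section into simple shapes (no overlaps), measuring from the bottom-left corner of the bounding box.
Web: 1.2 × 19, A = 22.8 cm², y = 9.5 cm, Ī = 685.9 cm⁴.
Top flange (beyond web): 5.3 × 1.8, A = 9.54 cm², y = 18.1 cm, Ī = 2.5758 cm⁴.
Bottom flange (beyond web): 5.3 × 1.8, A = 9.54 cm², y = 0.9 cm, Ī = 2.5758 cm⁴.
Centroid: ȳ = ΣA·y / ΣA = 9.5 cm.
Transfer each piece to the centroidal x-axis using Ī + A·d² with d = y − 9.5:
  web: d = 0 cm → contributes +685.9 cm⁴
  top flange (beyond web): d = 8.6 cm → contributes +708.1542 cm⁴
  bottom flange (beyond web): d = -8.6 cm → contributes +708.1542 cm⁴
Total I = 2102.208 cm⁴.
For the y-axis: x̄ = 5.9 cm.
Repeating about the centroidal y-axis gives I_y = 248.9316 cm⁴.
Polar second moment: J = I_x + I_y = 2351.14 cm⁴.

J ≈ 2351.1 cm⁴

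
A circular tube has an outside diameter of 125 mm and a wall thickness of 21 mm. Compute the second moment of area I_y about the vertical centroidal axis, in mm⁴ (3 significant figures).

Treat the section as a set of non-overlapping primitives; coordinates are from the bounding-box lower-left.
Outer circle: ⌀125, A = 12 272 mm², x = 62.5 mm, Ī = 11 984 225 mm⁴.
Bore (subtracted): ⌀83, A = 5410.6 mm², x = 62.5 mm, Ī = 2 329 605 mm⁴.
By symmetry the centroid is at mid-width, x̄ = 62.5 mm.
All pieces are centred on the vertical centroidal axis, so I = ΣĪ (holes subtracted) = 9 654 620 mm⁴.

I_y ≈ 9.65 × 10⁶ mm⁴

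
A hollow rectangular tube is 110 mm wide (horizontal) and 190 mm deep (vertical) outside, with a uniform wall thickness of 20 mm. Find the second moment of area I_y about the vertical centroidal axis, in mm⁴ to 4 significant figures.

Split into non-overlapping primitives; take the origin at the lower-left of the bounding box.
Outer rectangle: 110 × 190, A = 20 900 mm², x = 55 mm, Ī = 21 074 167 mm⁴.
Inner void (subtracted): 70 × 150, A = 10 500 mm², x = 55 mm, Ī = 4 287 500 mm⁴.
By symmetry the centroid is at mid-width, x̄ = 55 mm.
All pieces are centred on the vertical centroidal axis, so I = ΣĪ (holes subtracted) = 16 786 667 mm⁴.

I_y ≈ 1.679 × 10⁷ mm⁴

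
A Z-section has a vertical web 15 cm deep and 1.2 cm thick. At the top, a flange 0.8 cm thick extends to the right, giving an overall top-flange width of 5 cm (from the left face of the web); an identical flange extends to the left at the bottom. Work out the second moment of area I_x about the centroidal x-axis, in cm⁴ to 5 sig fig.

Break the section into simple shapes (no overlaps), measuring from the bottom-left corner of the bounding box.
Web: 1.2 × 15, A = 18 cm², y = 7.5 cm, Ī = 337.5 cm⁴.
Top flange (beyond web): 3.8 × 0.8, A = 3.04 cm², y = 14.6 cm, Ī = 0.1621333 cm⁴.
Bottom flange (beyond web): 3.8 × 0.8, A = 3.04 cm², y = 0.4 cm, Ī = 0.1621333 cm⁴.
Centroid: ȳ = ΣA·y / ΣA = 7.5 cm.
Transfer each piece to the centroidal x-axis using Ī + A·d² with d = y − 7.5:
  web: d = 0 cm → contributes +337.5 cm⁴
  top flange (beyond web): d = 7.1 cm → contributes +153.4085 cm⁴
  bottom flange (beyond web): d = -7.1 cm → contributes +153.4085 cm⁴
Total I = 644.3171 cm⁴.

I_x ≈ 644.32 cm⁴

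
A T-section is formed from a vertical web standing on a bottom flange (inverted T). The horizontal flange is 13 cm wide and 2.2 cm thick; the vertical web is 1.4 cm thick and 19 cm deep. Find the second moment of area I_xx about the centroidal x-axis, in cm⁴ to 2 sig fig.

I_xx ≈ 2400 cm⁴

Break the section into simple shapes (no overlaps), measuring from the bottom-left corner of the bounding box.
Flange: 13 × 2.2, A = 28.6 cm², y = 1.1 cm, Ī = 11.54 cm⁴.
Web: 1.4 × 19, A = 26.6 cm², y = 11.7 cm, Ī = 800.2 cm⁴.
Centroid: ȳ = ΣA·y / ΣA = 6.208 cm.
Transfer each piece to the centroidal x-axis using Ī + A·d² with d = y − 6.208:
  flange: d = -5.108 cm → contributes +757.7 cm⁴
  web: d = 5.492 cm → contributes +1 603 cm⁴
Total I = 2 360 cm⁴.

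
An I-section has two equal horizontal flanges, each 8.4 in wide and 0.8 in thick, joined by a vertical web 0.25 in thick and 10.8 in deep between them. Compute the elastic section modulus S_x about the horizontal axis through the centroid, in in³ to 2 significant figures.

S_x ≈ 77 in³

Break the section into simple shapes (no overlaps), measuring from the bottom-left corner of the bounding box.
Bottom flange: 8.4 × 0.8, A = 6.72 in², y = 0.4 in, Ī = 0.3584 in⁴.
Web: 0.25 × 10.8, A = 2.7 in², y = 6.2 in, Ī = 26.24 in⁴.
Top flange: 8.4 × 0.8, A = 6.72 in², y = 12 in, Ī = 0.3584 in⁴.
By symmetry the centroid is at mid-height, ȳ = 6.2 in.
Transfer each piece to the horizontal axis through the centroid using Ī + A·d² with d = y − 6.2:
  bottom flange: d = -5.8 in → contributes +226.4 in⁴
  web: d = 0 in → contributes +26.24 in⁴
  top flange: d = 5.8 in → contributes +226.4 in⁴
Total I = 479.1 in⁴.
Extreme fibre distance c = 6.2 in; S = I/c = 77.27 in³.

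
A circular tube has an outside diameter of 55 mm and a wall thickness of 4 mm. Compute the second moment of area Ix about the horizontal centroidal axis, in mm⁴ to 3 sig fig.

Treat the section as a set of non-overlapping primitives; coordinates are from the bounding-box lower-left.
Outer circle: ⌀55, A = 2375.8 mm², y = 27.5 mm, Ī = 449 180 mm⁴.
Bore (subtracted): ⌀47, A = 1734.9 mm², y = 27.5 mm, Ī = 239 531 mm⁴.
By symmetry the centroid is at mid-height, ȳ = 27.5 mm.
All pieces are centred on the horizontal centroidal axis, so I = ΣĪ (holes subtracted) = 209 649 mm⁴.

Ix ≈ 2.10 × 10⁵ mm⁴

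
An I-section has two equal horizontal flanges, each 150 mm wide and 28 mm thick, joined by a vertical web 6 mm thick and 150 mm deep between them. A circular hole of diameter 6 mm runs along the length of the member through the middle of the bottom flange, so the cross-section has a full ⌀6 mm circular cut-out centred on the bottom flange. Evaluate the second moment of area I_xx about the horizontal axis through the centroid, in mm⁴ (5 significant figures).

Break the section into simple shapes (no overlaps), measuring from the bottom-left corner of the bounding box.
Bottom flange: 150 × 28, A = 4 200 mm², y = 14 mm, Ī = 274 400 mm⁴.
Web: 6 × 150, A = 900 mm², y = 103 mm, Ī = 1 687 500 mm⁴.
Top flange: 150 × 28, A = 4 200 mm², y = 192 mm, Ī = 274 400 mm⁴.
Hole (subtracted): ⌀6, A = 28.27433 mm², y = 14 mm, Ī = 63.61725 mm⁴.
Centroid: ȳ = ΣA·y / ΣA = 103.2714 mm.
Transfer each piece to the horizontal axis through the centroid using Ī + A·d² with d = y − 103.2714:
  bottom flange: d = -89.27141 mm → contributes +33 745 814 mm⁴
  web: d = -0.2714075 mm → contributes +1 687 566 mm⁴
  top flange: d = 88.72859 mm → contributes +33 340 005 mm⁴
  hole: d = -89.27141 mm → contributes −225392.6 mm⁴
Total I = 68 547 992 mm⁴.

I_xx ≈ 6.8548 × 10⁷ mm⁴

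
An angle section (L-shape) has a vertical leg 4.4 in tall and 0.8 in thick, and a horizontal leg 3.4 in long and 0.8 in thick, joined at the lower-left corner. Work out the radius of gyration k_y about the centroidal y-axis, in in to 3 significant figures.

k_y ≈ 0.958 in

Treat the section as a set of non-overlapping primitives; coordinates are from the bounding-box lower-left.
Vertical leg: 0.8 × 4.4, A = 3.52 in², x = 0.4 in, Ī = 0.18773 in⁴.
Horizontal leg (remainder): 2.6 × 0.8, A = 2.08 in², x = 2.1 in, Ī = 1.1717 in⁴.
Centroid: x̄ = ΣA·x / ΣA = 1.0314 in.
Transfer each piece to the centroidal y-axis using Ī + A·d² with d = x − 1.0314:
  vertical leg: d = -0.63143 in → contributes +1.5912 in⁴
  horizontal leg (remainder): d = 1.0686 in → contributes +3.5468 in⁴
Total I = 5.1379 in⁴.
Radius of gyration: k = √(I/A) = √(5.1379 / 5.6) = 0.95786 in.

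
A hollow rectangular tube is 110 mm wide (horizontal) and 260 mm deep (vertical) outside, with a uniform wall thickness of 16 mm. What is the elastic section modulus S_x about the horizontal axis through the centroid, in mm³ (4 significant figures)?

Break the section into simple shapes (no overlaps), measuring from the bottom-left corner of the bounding box.
Outer rectangle: 110 × 260, A = 28 600 mm², y = 130 mm, Ī = 161 113 333 mm⁴.
Inner void (subtracted): 78 × 228, A = 17 784 mm², y = 130 mm, Ī = 77 040 288 mm⁴.
By symmetry the centroid is at mid-height, ȳ = 130 mm.
All pieces are centred on the horizontal axis through the centroid, so I = ΣĪ (holes subtracted) = 84 073 045 mm⁴.
Extreme fibre distance c = 130 mm; S = I/c = 646 716 mm³.

S_x ≈ 6.467 × 10⁵ mm³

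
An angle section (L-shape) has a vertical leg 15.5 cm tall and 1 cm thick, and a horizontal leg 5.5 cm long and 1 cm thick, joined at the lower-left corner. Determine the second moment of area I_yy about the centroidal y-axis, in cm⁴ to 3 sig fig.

I_yy ≈ 35.3 cm⁴

Split into non-overlapping primitives; take the origin at the lower-left of the bounding box.
Vertical leg: 1 × 15.5, A = 15.5 cm², x = 0.5 cm, Ī = 1.2917 cm⁴.
Horizontal leg (remainder): 4.5 × 1, A = 4.5 cm², x = 3.25 cm, Ī = 7.5938 cm⁴.
Centroid: x̄ = ΣA·x / ΣA = 1.1188 cm.
Transfer each piece to the centroidal y-axis using Ī + A·d² with d = x − 1.1188:
  vertical leg: d = -0.61875 cm → contributes +7.2259 cm⁴
  horizontal leg (remainder): d = 2.1313 cm → contributes +28.034 cm⁴
Total I = 35.26 cm⁴.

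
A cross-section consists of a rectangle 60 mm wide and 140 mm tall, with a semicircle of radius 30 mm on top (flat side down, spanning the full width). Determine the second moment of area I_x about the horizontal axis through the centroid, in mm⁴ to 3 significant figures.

I_x ≈ 2.21 × 10⁷ mm⁴

Decompose the section into non-overlapping parts with the origin at the bottom-left of its bounding rectangle.
Rectangular body: 60 × 140, A = 8 400 mm², y = 70 mm, Ī = 13 720 000 mm⁴.
Semicircular cap: semicircle r = 30, A = 1413.7 mm², y = 152.73 mm, Ī = 88 903 mm⁴.
Centroid: ȳ = ΣA·y / ΣA = 81.918 mm.
Transfer each piece to the horizontal axis through the centroid using Ī + A·d² with d = y − 81.918:
  rectangular body: d = -11.918 mm → contributes +14 913 131 mm⁴
  semicircular cap: d = 70.814 mm → contributes +7 178 232 mm⁴
Total I = 22 091 363 mm⁴.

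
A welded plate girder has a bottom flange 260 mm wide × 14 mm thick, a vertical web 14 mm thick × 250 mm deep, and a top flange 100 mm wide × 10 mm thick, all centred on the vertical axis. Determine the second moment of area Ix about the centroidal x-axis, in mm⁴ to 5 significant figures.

Ix ≈ 8.3530 × 10⁷ mm⁴

Decompose the section into non-overlapping parts with the origin at the bottom-left of its bounding rectangle.
Bottom plate: 260 × 14, A = 3 640 mm², y = 7 mm, Ī = 59453.33 mm⁴.
Web plate: 14 × 250, A = 3 500 mm², y = 139 mm, Ī = 18 229 167 mm⁴.
Top plate: 100 × 10, A = 1 000 mm², y = 269 mm, Ī = 8333.333 mm⁴.
Centroid: ȳ = ΣA·y / ΣA = 95.94349 mm.
Transfer each piece to the centroidal x-axis using Ī + A·d² with d = y − 95.94349:
  bottom plate: d = -88.94349 mm → contributes +28 855 290 mm⁴
  web plate: d = 43.05651 mm → contributes +24 717 688 mm⁴
  top plate: d = 173.0565 mm → contributes +29 956 889 mm⁴
Total I = 83 529 867 mm⁴.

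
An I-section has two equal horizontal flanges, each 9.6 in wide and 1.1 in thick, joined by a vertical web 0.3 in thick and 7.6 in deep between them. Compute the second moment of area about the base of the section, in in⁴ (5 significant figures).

Split into non-overlapping primitives; take the origin at the lower-left of the bounding box.
Bottom flange: 9.6 × 1.1, A = 10.56 in², y = 0.55 in, Ī = 1.0648 in⁴.
Web: 0.3 × 7.6, A = 2.28 in², y = 4.9 in, Ī = 10.9744 in⁴.
Top flange: 9.6 × 1.1, A = 10.56 in², y = 9.25 in, Ī = 1.0648 in⁴.
Transfer each piece to the bottom edge using Ī + A·d² with d = y − 0:
  bottom flange: d = 0.55 in → contributes +4.2592 in⁴
  web: d = 4.9 in → contributes +65.7172 in⁴
  top flange: d = 9.25 in → contributes +904.6048 in⁴
Total I = 974.5812 in⁴.

I_base ≈ 974.58 in⁴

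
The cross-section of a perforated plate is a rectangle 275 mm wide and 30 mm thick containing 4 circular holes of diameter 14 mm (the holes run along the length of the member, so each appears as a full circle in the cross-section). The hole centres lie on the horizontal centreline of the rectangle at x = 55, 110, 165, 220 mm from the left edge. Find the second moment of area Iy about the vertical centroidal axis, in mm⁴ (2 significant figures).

Break the section into simple shapes (no overlaps), measuring from the bottom-left corner of the bounding box.
Plate: 275 × 30, A = 8 250 mm², x = 137.5 mm, Ī = 51 992 188 mm⁴.
Hole 1 (subtracted): ⌀14, A = 153.9 mm², x = 55 mm, Ī = 1 886 mm⁴.
Hole 2 (subtracted): ⌀14, A = 153.9 mm², x = 110 mm, Ī = 1 886 mm⁴.
Hole 3 (subtracted): ⌀14, A = 153.9 mm², x = 165 mm, Ī = 1 886 mm⁴.
Hole 4 (subtracted): ⌀14, A = 153.9 mm², x = 220 mm, Ī = 1 886 mm⁴.
By symmetry the centroid is at mid-width, x̄ = 137.5 mm.
Transfer each piece to the vertical centroidal axis using Ī + A·d² with d = x − 137.5:
  plate: d = 0 mm → contributes +51 992 188 mm⁴
  hole 1: d = -82.5 mm → contributes −1 049 627 mm⁴
  hole 2: d = -27.5 mm → contributes −118 301 mm⁴
  hole 3: d = 27.5 mm → contributes −118 301 mm⁴
  hole 4: d = 82.5 mm → contributes −1 049 627 mm⁴
Total I = 49 656 332 mm⁴.

Iy ≈ 5.0 × 10⁷ mm⁴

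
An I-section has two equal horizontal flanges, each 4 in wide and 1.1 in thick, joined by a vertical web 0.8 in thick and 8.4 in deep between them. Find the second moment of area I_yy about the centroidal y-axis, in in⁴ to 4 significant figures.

I_yy ≈ 12.09 in⁴

Split into non-overlapping primitives; take the origin at the lower-left of the bounding box.
Bottom flange: 4 × 1.1, A = 4.4 in², x = 2 in, Ī = 5.86667 in⁴.
Web: 0.8 × 8.4, A = 6.72 in², x = 2 in, Ī = 0.3584 in⁴.
Top flange: 4 × 1.1, A = 4.4 in², x = 2 in, Ī = 5.86667 in⁴.
By symmetry the centroid is at mid-width, x̄ = 2 in.
All pieces are centred on the centroidal y-axis, so I = ΣĪ = 12.0917 in⁴.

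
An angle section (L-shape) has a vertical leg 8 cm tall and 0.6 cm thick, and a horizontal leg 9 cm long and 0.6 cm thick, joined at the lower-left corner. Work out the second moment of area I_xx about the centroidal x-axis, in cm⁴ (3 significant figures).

Decompose the section into non-overlapping parts with the origin at the bottom-left of its bounding rectangle.
Vertical leg: 0.6 × 8, A = 4.8 cm², y = 4 cm, Ī = 25.6 cm⁴.
Horizontal leg (remainder): 8.4 × 0.6, A = 5.04 cm², y = 0.3 cm, Ī = 0.1512 cm⁴.
Centroid: ȳ = ΣA·y / ΣA = 2.1049 cm.
Transfer each piece to the centroidal x-axis using Ī + A·d² with d = y − 2.1049:
  vertical leg: d = 1.8951 cm → contributes +42.839 cm⁴
  horizontal leg (remainder): d = -1.8049 cm → contributes +16.569 cm⁴
Total I = 59.409 cm⁴.

I_xx ≈ 59.4 cm⁴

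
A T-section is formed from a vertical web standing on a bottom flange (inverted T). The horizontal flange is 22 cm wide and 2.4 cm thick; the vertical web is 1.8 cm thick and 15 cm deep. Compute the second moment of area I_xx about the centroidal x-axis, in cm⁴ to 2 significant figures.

Split into non-overlapping primitives; take the origin at the lower-left of the bounding box.
Flange: 22 × 2.4, A = 52.8 cm², y = 1.2 cm, Ī = 25.34 cm⁴.
Web: 1.8 × 15, A = 27 cm², y = 9.9 cm, Ī = 506.3 cm⁴.
Centroid: ȳ = ΣA·y / ΣA = 4.144 cm.
Transfer each piece to the centroidal x-axis using Ī + A·d² with d = y − 4.144:
  flange: d = -2.944 cm → contributes +482.8 cm⁴
  web: d = 5.756 cm → contributes +1 401 cm⁴
Total I = 1 884 cm⁴.

I_xx ≈ 1900 cm⁴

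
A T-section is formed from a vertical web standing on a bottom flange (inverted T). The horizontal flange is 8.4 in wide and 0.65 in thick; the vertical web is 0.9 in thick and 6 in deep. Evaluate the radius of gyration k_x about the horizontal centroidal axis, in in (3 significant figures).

k_x ≈ 2.07 in

Decompose the section into non-overlapping parts with the origin at the bottom-left of its bounding rectangle.
Flange: 8.4 × 0.65, A = 5.46 in², y = 0.325 in, Ī = 0.19224 in⁴.
Web: 0.9 × 6, A = 5.4 in², y = 3.65 in, Ī = 16.2 in⁴.
Centroid: ȳ = ΣA·y / ΣA = 1.9783 in.
Transfer each piece to the horizontal centroidal axis using Ī + A·d² with d = y − 1.9783:
  flange: d = -1.6533 in → contributes +15.117 in⁴
  web: d = 1.6717 in → contributes +31.29 in⁴
Total I = 46.407 in⁴.
Radius of gyration: k = √(I/A) = √(46.407 / 10.86) = 2.0672 in.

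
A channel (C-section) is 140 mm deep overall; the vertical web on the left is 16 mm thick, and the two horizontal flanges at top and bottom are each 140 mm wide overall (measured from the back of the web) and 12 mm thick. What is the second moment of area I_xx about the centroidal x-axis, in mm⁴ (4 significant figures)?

I_xx ≈ 1.588 × 10⁷ mm⁴

Treat the section as a set of non-overlapping primitives; coordinates are from the bounding-box lower-left.
Web: 16 × 140, A = 2 240 mm², y = 70 mm, Ī = 3 658 667 mm⁴.
Top flange (beyond web): 124 × 12, A = 1 488 mm², y = 134 mm, Ī = 17 856 mm⁴.
Bottom flange (beyond web): 124 × 12, A = 1 488 mm², y = 6 mm, Ī = 17 856 mm⁴.
By symmetry the centroid is at mid-height, ȳ = 70 mm.
Transfer each piece to the centroidal x-axis using Ī + A·d² with d = y − 70:
  web: d = 0 mm → contributes +3 658 667 mm⁴
  top flange (beyond web): d = 64 mm → contributes +6 112 704 mm⁴
  bottom flange (beyond web): d = -64 mm → contributes +6 112 704 mm⁴
Total I = 15 884 075 mm⁴.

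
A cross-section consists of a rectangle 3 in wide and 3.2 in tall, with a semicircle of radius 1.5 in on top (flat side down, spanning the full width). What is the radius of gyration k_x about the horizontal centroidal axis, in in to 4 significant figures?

k_x ≈ 1.284 in

Break the section into simple shapes (no overlaps), measuring from the bottom-left corner of the bounding box.
Rectangular body: 3 × 3.2, A = 9.6 in², y = 1.6 in, Ī = 8.192 in⁴.
Semicircular cap: semicircle r = 1.5, A = 3.53429 in², y = 3.83662 in, Ī = 0.555645 in⁴.
Centroid: ȳ = ΣA·y / ΣA = 2.20185 in.
Transfer each piece to the horizontal centroidal axis using Ī + A·d² with d = y − 2.20185:
  rectangular body: d = -0.601849 in → contributes +11.6693 in⁴
  semicircular cap: d = 1.63477 in → contributes +10.0009 in⁴
Total I = 21.6703 in⁴.
Radius of gyration: k = √(I/A) = √(21.6703 / 13.1343) = 1.28448 in.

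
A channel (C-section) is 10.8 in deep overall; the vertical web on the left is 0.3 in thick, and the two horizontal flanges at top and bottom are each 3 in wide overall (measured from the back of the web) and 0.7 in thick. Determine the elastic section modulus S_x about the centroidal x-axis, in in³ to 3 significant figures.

Treat the section as a set of non-overlapping primitives; coordinates are from the bounding-box lower-left.
Web: 0.3 × 10.8, A = 3.24 in², y = 5.4 in, Ī = 31.493 in⁴.
Top flange (beyond web): 2.7 × 0.7, A = 1.89 in², y = 10.45 in, Ī = 0.077175 in⁴.
Bottom flange (beyond web): 2.7 × 0.7, A = 1.89 in², y = 0.35 in, Ī = 0.077175 in⁴.
By symmetry the centroid is at mid-height, ȳ = 5.4 in.
Transfer each piece to the centroidal x-axis using Ī + A·d² with d = y − 5.4:
  web: d = 0 in → contributes +31.493 in⁴
  top flange (beyond web): d = 5.05 in → contributes +48.277 in⁴
  bottom flange (beyond web): d = -5.05 in → contributes +48.277 in⁴
Total I = 128.05 in⁴.
Extreme fibre distance c = 5.4 in; S = I/c = 23.712 in³.

S_x ≈ 23.7 in³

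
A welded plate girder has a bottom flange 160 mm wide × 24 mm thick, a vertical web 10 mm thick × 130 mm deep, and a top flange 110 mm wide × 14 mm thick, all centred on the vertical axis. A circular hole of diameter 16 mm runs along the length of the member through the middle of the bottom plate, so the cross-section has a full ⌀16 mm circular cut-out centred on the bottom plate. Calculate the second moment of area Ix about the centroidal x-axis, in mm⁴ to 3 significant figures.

Ix ≈ 2.72 × 10⁷ mm⁴

Decompose the section into non-overlapping parts with the origin at the bottom-left of its bounding rectangle.
Bottom plate: 160 × 24, A = 3 840 mm², y = 12 mm, Ī = 184 320 mm⁴.
Web plate: 10 × 130, A = 1 300 mm², y = 89 mm, Ī = 1 830 833 mm⁴.
Top plate: 110 × 14, A = 1 540 mm², y = 161 mm, Ī = 25 153 mm⁴.
Hole (subtracted): ⌀16, A = 201.06 mm², y = 12 mm, Ī = 3 217 mm⁴.
Centroid: ȳ = ΣA·y / ΣA = 62.866 mm.
Transfer each piece to the centroidal x-axis using Ī + A·d² with d = y − 62.866:
  bottom plate: d = -50.866 mm → contributes +10 119 885 mm⁴
  web plate: d = 26.134 mm → contributes +2 718 691 mm⁴
  top plate: d = 98.134 mm → contributes +14 855 679 mm⁴
  hole: d = -50.866 mm → contributes −523 442 mm⁴
Total I = 27 170 812 mm⁴.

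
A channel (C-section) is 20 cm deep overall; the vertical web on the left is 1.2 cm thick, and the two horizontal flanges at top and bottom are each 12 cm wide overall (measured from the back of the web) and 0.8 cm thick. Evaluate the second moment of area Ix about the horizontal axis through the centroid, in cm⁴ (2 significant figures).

Treat the section as a set of non-overlapping primitives; coordinates are from the bounding-box lower-left.
Web: 1.2 × 20, A = 24 cm², y = 10 cm, Ī = 800 cm⁴.
Top flange (beyond web): 10.8 × 0.8, A = 8.64 cm², y = 19.6 cm, Ī = 0.4608 cm⁴.
Bottom flange (beyond web): 10.8 × 0.8, A = 8.64 cm², y = 0.4 cm, Ī = 0.4608 cm⁴.
By symmetry the centroid is at mid-height, ȳ = 10 cm.
Transfer each piece to the horizontal axis through the centroid using Ī + A·d² with d = y − 10:
  web: d = 0 cm → contributes +800 cm⁴
  top flange (beyond web): d = 9.6 cm → contributes +796.7 cm⁴
  bottom flange (beyond web): d = -9.6 cm → contributes +796.7 cm⁴
Total I = 2 393 cm⁴.

Ix ≈ 2400 cm⁴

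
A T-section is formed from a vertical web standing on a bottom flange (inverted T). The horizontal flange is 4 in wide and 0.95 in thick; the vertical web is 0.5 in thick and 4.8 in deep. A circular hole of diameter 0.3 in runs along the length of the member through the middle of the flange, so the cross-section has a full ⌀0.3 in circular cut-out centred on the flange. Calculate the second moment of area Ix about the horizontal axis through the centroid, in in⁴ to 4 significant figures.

Ix ≈ 16.96 in⁴

Split into non-overlapping primitives; take the origin at the lower-left of the bounding box.
Flange: 4 × 0.95, A = 3.8 in², y = 0.475 in, Ī = 0.285792 in⁴.
Web: 0.5 × 4.8, A = 2.4 in², y = 3.35 in, Ī = 4.608 in⁴.
Hole (subtracted): ⌀0.3, A = 0.0706858 in², y = 0.475 in, Ī = 0.000397608 in⁴.
Centroid: ȳ = ΣA·y / ΣA = 1.60074 in.
Transfer each piece to the horizontal axis through the centroid using Ī + A·d² with d = y − 1.60074:
  flange: d = -1.12574 in → contributes +5.10148 in⁴
  web: d = 1.74926 in → contributes +11.9518 in⁴
  hole: d = -1.12574 in → contributes −0.0899767 in⁴
Total I = 16.9633 in⁴.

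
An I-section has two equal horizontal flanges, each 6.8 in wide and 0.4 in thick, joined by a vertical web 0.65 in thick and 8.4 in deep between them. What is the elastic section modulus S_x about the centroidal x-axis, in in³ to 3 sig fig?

Treat the section as a set of non-overlapping primitives; coordinates are from the bounding-box lower-left.
Bottom flange: 6.8 × 0.4, A = 2.72 in², y = 0.2 in, Ī = 0.036267 in⁴.
Web: 0.65 × 8.4, A = 5.46 in², y = 4.6 in, Ī = 32.105 in⁴.
Top flange: 6.8 × 0.4, A = 2.72 in², y = 9 in, Ī = 0.036267 in⁴.
By symmetry the centroid is at mid-height, ȳ = 4.6 in.
Transfer each piece to the centroidal x-axis using Ī + A·d² with d = y − 4.6:
  bottom flange: d = -4.4 in → contributes +52.695 in⁴
  web: d = 0 in → contributes +32.105 in⁴
  top flange: d = 4.4 in → contributes +52.695 in⁴
Total I = 137.5 in⁴.
Extreme fibre distance c = 4.6 in; S = I/c = 29.89 in³.

S_x ≈ 29.9 in³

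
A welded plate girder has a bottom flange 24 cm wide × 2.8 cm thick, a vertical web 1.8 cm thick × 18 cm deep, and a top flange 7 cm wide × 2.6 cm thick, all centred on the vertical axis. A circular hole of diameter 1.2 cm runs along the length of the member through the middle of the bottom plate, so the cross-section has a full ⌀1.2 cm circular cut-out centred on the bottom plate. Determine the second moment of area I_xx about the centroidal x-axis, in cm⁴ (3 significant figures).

Split into non-overlapping primitives; take the origin at the lower-left of the bounding box.
Bottom plate: 24 × 2.8, A = 67.2 cm², y = 1.4 cm, Ī = 43.904 cm⁴.
Web plate: 1.8 × 18, A = 32.4 cm², y = 11.8 cm, Ī = 874.8 cm⁴.
Top plate: 7 × 2.6, A = 18.2 cm², y = 22.1 cm, Ī = 10.253 cm⁴.
Hole (subtracted): ⌀1.2, A = 1.131 cm², y = 1.4 cm, Ī = 0.10179 cm⁴.
Centroid: ȳ = ΣA·y / ΣA = 7.5173 cm.
Transfer each piece to the centroidal x-axis using Ī + A·d² with d = y − 7.5173:
  bottom plate: d = -6.1173 cm → contributes +2558.6 cm⁴
  web plate: d = 4.2827 cm → contributes +1469.1 cm⁴
  top plate: d = 14.583 cm → contributes +3880.6 cm⁴
  hole: d = -6.1173 cm → contributes −42.424 cm⁴
Total I = 7865.8 cm⁴.

I_xx ≈ 7870 cm⁴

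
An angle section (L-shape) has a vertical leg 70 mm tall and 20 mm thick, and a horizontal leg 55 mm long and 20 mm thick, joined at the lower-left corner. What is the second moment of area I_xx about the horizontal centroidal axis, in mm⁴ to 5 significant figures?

I_xx ≈ 8.8667 × 10⁵ mm⁴

Break the section into simple shapes (no overlaps), measuring from the bottom-left corner of the bounding box.
Vertical leg: 20 × 70, A = 1 400 mm², y = 35 mm, Ī = 571666.7 mm⁴.
Horizontal leg (remainder): 35 × 20, A = 700 mm², y = 10 mm, Ī = 23333.33 mm⁴.
Centroid: ȳ = ΣA·y / ΣA = 26.66667 mm.
Transfer each piece to the horizontal centroidal axis using Ī + A·d² with d = y − 26.66667:
  vertical leg: d = 8.333333 mm → contributes +668888.9 mm⁴
  horizontal leg (remainder): d = -16.66667 mm → contributes +217777.8 mm⁴
Total I = 886666.7 mm⁴.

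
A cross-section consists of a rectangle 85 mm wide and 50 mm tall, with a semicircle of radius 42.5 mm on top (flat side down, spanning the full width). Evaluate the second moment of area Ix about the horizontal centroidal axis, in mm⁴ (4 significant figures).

Ix ≈ 4.395 × 10⁶ mm⁴

Treat the section as a set of non-overlapping primitives; coordinates are from the bounding-box lower-left.
Rectangular body: 85 × 50, A = 4 250 mm², y = 25 mm, Ī = 885 417 mm⁴.
Semicircular cap: semicircle r = 42.5, A = 2837.25 mm², y = 68.0376 mm, Ī = 358 086 mm⁴.
Centroid: ȳ = ΣA·y / ΣA = 42.2293 mm.
Transfer each piece to the horizontal centroidal axis using Ī + A·d² with d = y − 42.2293:
  rectangular body: d = -17.2293 mm → contributes +2 147 024 mm⁴
  semicircular cap: d = 25.8083 mm → contributes +2 247 884 mm⁴
Total I = 4 394 908 mm⁴.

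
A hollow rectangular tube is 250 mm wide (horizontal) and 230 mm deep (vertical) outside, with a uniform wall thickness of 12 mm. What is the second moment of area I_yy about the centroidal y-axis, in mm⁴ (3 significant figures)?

I_yy ≈ 1.01 × 10⁸ mm⁴

Break the section into simple shapes (no overlaps), measuring from the bottom-left corner of the bounding box.
Outer rectangle: 250 × 230, A = 57 500 mm², x = 125 mm, Ī = 299 479 167 mm⁴.
Inner void (subtracted): 226 × 206, A = 46 556 mm², x = 125 mm, Ī = 198 157 855 mm⁴.
By symmetry the centroid is at mid-width, x̄ = 125 mm.
All pieces are centred on the centroidal y-axis, so I = ΣĪ (holes subtracted) = 101 321 312 mm⁴.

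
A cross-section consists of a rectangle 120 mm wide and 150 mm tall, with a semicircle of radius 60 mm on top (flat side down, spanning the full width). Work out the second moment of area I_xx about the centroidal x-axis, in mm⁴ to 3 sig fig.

I_xx ≈ 7.86 × 10⁷ mm⁴

Split into non-overlapping primitives; take the origin at the lower-left of the bounding box.
Rectangular body: 120 × 150, A = 18 000 mm², y = 75 mm, Ī = 33 750 000 mm⁴.
Semicircular cap: semicircle r = 60, A = 5654.9 mm², y = 175.46 mm, Ī = 1 422 450 mm⁴.
Centroid: ȳ = ΣA·y / ΣA = 99.017 mm.
Transfer each piece to the centroidal x-axis using Ī + A·d² with d = y − 99.017:
  rectangular body: d = -24.017 mm → contributes +44 132 550 mm⁴
  semicircular cap: d = 76.448 mm → contributes +34 471 132 mm⁴
Total I = 78 603 682 mm⁴.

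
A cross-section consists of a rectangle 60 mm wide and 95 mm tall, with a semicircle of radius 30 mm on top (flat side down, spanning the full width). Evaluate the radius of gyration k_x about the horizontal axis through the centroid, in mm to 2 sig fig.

Split into non-overlapping primitives; take the origin at the lower-left of the bounding box.
Rectangular body: 60 × 95, A = 5 700 mm², y = 47.5 mm, Ī = 4 286 875 mm⁴.
Semicircular cap: semicircle r = 30, A = 1 414 mm², y = 107.7 mm, Ī = 88 903 mm⁴.
Centroid: ȳ = ΣA·y / ΣA = 59.47 mm.
Transfer each piece to the horizontal axis through the centroid using Ī + A·d² with d = y − 59.47:
  rectangular body: d = -11.97 mm → contributes +5 103 583 mm⁴
  semicircular cap: d = 48.26 mm → contributes +3 381 808 mm⁴
Total I = 8 485 391 mm⁴.
Radius of gyration: k = √(I/A) = √(8 485 391 / 7 114) = 34.54 mm.

k_x ≈ 35 mm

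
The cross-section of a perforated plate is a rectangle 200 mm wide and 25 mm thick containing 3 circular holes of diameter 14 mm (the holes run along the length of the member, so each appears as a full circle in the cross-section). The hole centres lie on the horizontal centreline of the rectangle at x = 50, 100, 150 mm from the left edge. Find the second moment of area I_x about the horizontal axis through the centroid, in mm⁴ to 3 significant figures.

Decompose the section into non-overlapping parts with the origin at the bottom-left of its bounding rectangle.
Plate: 200 × 25, A = 5 000 mm², y = 12.5 mm, Ī = 260 417 mm⁴.
Hole 1 (subtracted): ⌀14, A = 153.94 mm², y = 12.5 mm, Ī = 1885.7 mm⁴.
Hole 2 (subtracted): ⌀14, A = 153.94 mm², y = 12.5 mm, Ī = 1885.7 mm⁴.
Hole 3 (subtracted): ⌀14, A = 153.94 mm², y = 12.5 mm, Ī = 1885.7 mm⁴.
By symmetry the centroid is at mid-height, ȳ = 12.5 mm.
All pieces are centred on the horizontal axis through the centroid, so I = ΣĪ (holes subtracted) = 254 759 mm⁴.

I_x ≈ 2.55 × 10⁵ mm⁴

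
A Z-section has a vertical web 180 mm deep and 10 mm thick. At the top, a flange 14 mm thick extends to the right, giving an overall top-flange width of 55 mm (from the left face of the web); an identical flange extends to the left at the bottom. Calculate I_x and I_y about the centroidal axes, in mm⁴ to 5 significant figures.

I_x ≈ 1.3561 × 10⁷ mm⁴, I_y ≈ 1.1805 × 10⁶ mm⁴

Decompose the section into non-overlapping parts with the origin at the bottom-left of its bounding rectangle.
Web: 10 × 180, A = 1 800 mm², y = 90 mm, Ī = 4 860 000 mm⁴.
Top flange (beyond web): 45 × 14, A = 630 mm², y = 173 mm, Ī = 10 290 mm⁴.
Bottom flange (beyond web): 45 × 14, A = 630 mm², y = 7 mm, Ī = 10 290 mm⁴.
Centroid: ȳ = ΣA·y / ΣA = 90 mm.
Transfer each piece to the centroidal x-axis using Ī + A·d² with d = y − 90:
  web: d = 0 mm → contributes +4 860 000 mm⁴
  top flange (beyond web): d = 83 mm → contributes +4 350 360 mm⁴
  bottom flange (beyond web): d = -83 mm → contributes +4 350 360 mm⁴
Total I = 13 560 720 mm⁴.
For the y-axis: x̄ = 50 mm.
Repeating about the centroidal y-axis gives I_y = 1 180 500 mm⁴.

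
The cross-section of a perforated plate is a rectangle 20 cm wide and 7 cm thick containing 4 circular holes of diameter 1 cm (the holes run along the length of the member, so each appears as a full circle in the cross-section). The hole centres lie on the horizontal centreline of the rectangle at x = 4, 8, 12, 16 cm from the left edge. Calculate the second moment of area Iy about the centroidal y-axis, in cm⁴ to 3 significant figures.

Split into non-overlapping primitives; take the origin at the lower-left of the bounding box.
Plate: 20 × 7, A = 140 cm², x = 10 cm, Ī = 4666.7 cm⁴.
Hole 1 (subtracted): ⌀1, A = 0.7854 cm², x = 4 cm, Ī = 0.049087 cm⁴.
Hole 2 (subtracted): ⌀1, A = 0.7854 cm², x = 8 cm, Ī = 0.049087 cm⁴.
Hole 3 (subtracted): ⌀1, A = 0.7854 cm², x = 12 cm, Ī = 0.049087 cm⁴.
Hole 4 (subtracted): ⌀1, A = 0.7854 cm², x = 16 cm, Ī = 0.049087 cm⁴.
By symmetry the centroid is at mid-width, x̄ = 10 cm.
Transfer each piece to the centroidal y-axis using Ī + A·d² with d = x − 10:
  plate: d = 0 cm → contributes +4666.7 cm⁴
  hole 1: d = -6 cm → contributes −28.323 cm⁴
  hole 2: d = -2 cm → contributes −3.1907 cm⁴
  hole 3: d = 2 cm → contributes −3.1907 cm⁴
  hole 4: d = 6 cm → contributes −28.323 cm⁴
Total I = 4603.6 cm⁴.

Iy ≈ 4600 cm⁴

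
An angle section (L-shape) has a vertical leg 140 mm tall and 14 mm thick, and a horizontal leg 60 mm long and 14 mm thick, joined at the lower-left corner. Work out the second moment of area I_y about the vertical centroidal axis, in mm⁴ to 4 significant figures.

Treat the section as a set of non-overlapping primitives; coordinates are from the bounding-box lower-left.
Vertical leg: 14 × 140, A = 1 960 mm², x = 7 mm, Ī = 32013.3 mm⁴.
Horizontal leg (remainder): 46 × 14, A = 644 mm², x = 37 mm, Ī = 113 559 mm⁴.
Centroid: x̄ = ΣA·x / ΣA = 14.4194 mm.
Transfer each piece to the vertical centroidal axis using Ī + A·d² with d = x − 14.4194:
  vertical leg: d = -7.41935 mm → contributes +139 905 mm⁴
  horizontal leg (remainder): d = 22.5806 mm → contributes +441 925 mm⁴
Total I = 581 830 mm⁴.

I_y ≈ 5.818 × 10⁵ mm⁴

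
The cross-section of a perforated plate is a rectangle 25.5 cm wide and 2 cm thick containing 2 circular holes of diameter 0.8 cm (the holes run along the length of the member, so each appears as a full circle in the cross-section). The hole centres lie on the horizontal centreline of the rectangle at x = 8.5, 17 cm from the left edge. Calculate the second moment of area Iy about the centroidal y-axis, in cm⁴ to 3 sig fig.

Iy ≈ 2750 cm⁴

Decompose the section into non-overlapping parts with the origin at the bottom-left of its bounding rectangle.
Plate: 25.5 × 2, A = 51 cm², x = 12.75 cm, Ī = 2763.6 cm⁴.
Hole 1 (subtracted): ⌀0.8, A = 0.50265 cm², x = 8.5 cm, Ī = 0.020106 cm⁴.
Hole 2 (subtracted): ⌀0.8, A = 0.50265 cm², x = 17 cm, Ī = 0.020106 cm⁴.
By symmetry the centroid is at mid-width, x̄ = 12.75 cm.
Transfer each piece to the centroidal y-axis using Ī + A·d² with d = x − 12.75:
  plate: d = 0 cm → contributes +2763.6 cm⁴
  hole 1: d = -4.25 cm → contributes −9.0993 cm⁴
  hole 2: d = 4.25 cm → contributes −9.0993 cm⁴
Total I = 2745.4 cm⁴.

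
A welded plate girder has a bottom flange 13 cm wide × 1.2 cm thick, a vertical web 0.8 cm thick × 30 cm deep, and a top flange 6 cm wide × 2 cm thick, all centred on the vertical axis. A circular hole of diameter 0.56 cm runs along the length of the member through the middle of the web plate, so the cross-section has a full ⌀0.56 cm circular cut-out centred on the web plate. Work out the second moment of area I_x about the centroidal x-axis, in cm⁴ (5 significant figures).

I_x ≈ 8622.9 cm⁴

Break the section into simple shapes (no overlaps), measuring from the bottom-left corner of the bounding box.
Bottom plate: 13 × 1.2, A = 15.6 cm², y = 0.6 cm, Ī = 1.872 cm⁴.
Web plate: 0.8 × 30, A = 24 cm², y = 16.2 cm, Ī = 1 800 cm⁴.
Top plate: 6 × 2, A = 12 cm², y = 32.2 cm, Ī = 4 cm⁴.
Hole (subtracted): ⌀0.56, A = 0.2463009 cm², y = 16.2 cm, Ī = 0.004827497 cm⁴.
Centroid: ȳ = ΣA·y / ΣA = 15.19988 cm.
Transfer each piece to the centroidal x-axis using Ī + A·d² with d = y − 15.19988:
  bottom plate: d = -14.59988 cm → contributes +3327.112 cm⁴
  web plate: d = 1.000123 cm → contributes +1824.006 cm⁴
  top plate: d = 17.00012 cm → contributes +3472.05 cm⁴
  hole: d = 1.000123 cm → contributes −0.2511888 cm⁴
Total I = 8622.917 cm⁴.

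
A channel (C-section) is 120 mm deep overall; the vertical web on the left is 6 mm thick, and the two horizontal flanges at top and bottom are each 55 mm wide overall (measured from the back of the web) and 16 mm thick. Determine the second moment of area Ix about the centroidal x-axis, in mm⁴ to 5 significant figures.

Decompose the section into non-overlapping parts with the origin at the bottom-left of its bounding rectangle.
Web: 6 × 120, A = 720 mm², y = 60 mm, Ī = 864 000 mm⁴.
Top flange (beyond web): 49 × 16, A = 784 mm², y = 112 mm, Ī = 16725.33 mm⁴.
Bottom flange (beyond web): 49 × 16, A = 784 mm², y = 8 mm, Ī = 16725.33 mm⁴.
By symmetry the centroid is at mid-height, ȳ = 60 mm.
Transfer each piece to the centroidal x-axis using Ī + A·d² with d = y − 60:
  web: d = 0 mm → contributes +864 000 mm⁴
  top flange (beyond web): d = 52 mm → contributes +2 136 661 mm⁴
  bottom flange (beyond web): d = -52 mm → contributes +2 136 661 mm⁴
Total I = 5 137 323 mm⁴.

Ix ≈ 5.1373 × 10⁶ mm⁴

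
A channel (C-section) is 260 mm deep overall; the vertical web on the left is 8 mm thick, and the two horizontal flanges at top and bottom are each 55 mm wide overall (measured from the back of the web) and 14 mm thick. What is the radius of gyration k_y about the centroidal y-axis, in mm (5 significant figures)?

Decompose the section into non-overlapping parts with the origin at the bottom-left of its bounding rectangle.
Web: 8 × 260, A = 2 080 mm², x = 4 mm, Ī = 11093.33 mm⁴.
Top flange (beyond web): 47 × 14, A = 658 mm², x = 31.5 mm, Ī = 121126.8 mm⁴.
Bottom flange (beyond web): 47 × 14, A = 658 mm², x = 31.5 mm, Ī = 121126.8 mm⁴.
Centroid: x̄ = ΣA·x / ΣA = 14.65665 mm.
Transfer each piece to the centroidal y-axis using Ī + A·d² with d = x − 14.65665:
  web: d = -10.65665 mm → contributes +247307.1 mm⁴
  top flange (beyond web): d = 16.84335 mm → contributes +307800.3 mm⁴
  bottom flange (beyond web): d = 16.84335 mm → contributes +307800.3 mm⁴
Total I = 862907.7 mm⁴.
Radius of gyration: k = √(I/A) = √(862907.7 / 3 396) = 15.94037 mm.

k_y ≈ 15.940 mm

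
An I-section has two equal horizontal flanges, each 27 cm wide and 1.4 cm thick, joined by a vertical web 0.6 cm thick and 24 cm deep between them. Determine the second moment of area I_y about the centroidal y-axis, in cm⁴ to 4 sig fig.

I_y ≈ 4593 cm⁴

Break the section into simple shapes (no overlaps), measuring from the bottom-left corner of the bounding box.
Bottom flange: 27 × 1.4, A = 37.8 cm², x = 13.5 cm, Ī = 2296.35 cm⁴.
Web: 0.6 × 24, A = 14.4 cm², x = 13.5 cm, Ī = 0.432 cm⁴.
Top flange: 27 × 1.4, A = 37.8 cm², x = 13.5 cm, Ī = 2296.35 cm⁴.
By symmetry the centroid is at mid-width, x̄ = 13.5 cm.
All pieces are centred on the centroidal y-axis, so I = ΣĪ = 4593.13 cm⁴.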